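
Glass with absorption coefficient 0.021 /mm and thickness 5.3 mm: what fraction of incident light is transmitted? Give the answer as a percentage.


Beer-Lambert law: T = exp(-alpha * thickness)
  exponent = -0.021 * 5.3 = -0.1113
  T = exp(-0.1113) = 0.8947
  Percentage = 0.8947 * 100 = 89.47%

89.47%


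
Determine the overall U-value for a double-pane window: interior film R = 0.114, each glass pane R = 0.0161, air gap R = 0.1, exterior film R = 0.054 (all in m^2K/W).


Total thermal resistance (series):
  R_total = R_in + R_glass + R_air + R_glass + R_out
  R_total = 0.114 + 0.0161 + 0.1 + 0.0161 + 0.054 = 0.3002 m^2K/W
U-value = 1 / R_total = 1 / 0.3002 = 3.331 W/m^2K

3.331 W/m^2K


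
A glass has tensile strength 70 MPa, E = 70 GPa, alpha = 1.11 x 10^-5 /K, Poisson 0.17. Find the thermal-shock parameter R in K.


Thermal shock resistance: R = sigma * (1 - nu) / (E * alpha)
  Numerator = 70 * (1 - 0.17) = 58.1
  Denominator = 70 * 1000 * (1.11 x 10^-5) = 0.777
  R = 58.1 / 0.777 = 74.8 K

74.8 K


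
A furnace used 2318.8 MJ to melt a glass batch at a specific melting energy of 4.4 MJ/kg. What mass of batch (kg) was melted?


Rearrange E = m * s for m:
  m = E / s
  m = 2318.8 / 4.4 = 527.0 kg

527.0 kg


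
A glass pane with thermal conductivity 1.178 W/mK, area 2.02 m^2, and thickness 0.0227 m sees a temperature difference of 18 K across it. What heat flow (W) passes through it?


Fourier's law: Q = k * A * dT / t
  Q = 1.178 * 2.02 * 18 / 0.0227
  Q = 42.83208 / 0.0227 = 1886.9 W

1886.9 W


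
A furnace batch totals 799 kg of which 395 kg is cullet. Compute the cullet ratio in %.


Cullet ratio = (cullet mass / total batch mass) * 100
  Ratio = 395 / 799 * 100 = 49.44%

49.44%


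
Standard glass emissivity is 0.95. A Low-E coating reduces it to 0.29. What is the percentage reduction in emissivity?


Percentage reduction = (1 - coated/uncoated) * 100
  Ratio = 0.29 / 0.95 = 0.3053
  Reduction = (1 - 0.3053) * 100 = 69.5%

69.5%


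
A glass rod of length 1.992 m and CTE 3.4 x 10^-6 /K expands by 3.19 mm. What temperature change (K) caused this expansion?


Rearrange dL = alpha * L0 * dT for dT:
  dT = dL / (alpha * L0)
  dL (m) = 3.19 / 1000 = 0.00319
  dT = 0.00319 / ((3.4 x 10^-6) * 1.992) = 471.0 K

471.0 K


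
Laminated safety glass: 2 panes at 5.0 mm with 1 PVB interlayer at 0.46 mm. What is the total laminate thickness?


Total thickness = glass contribution + PVB contribution
  Glass: 2 * 5.0 = 10.0 mm
  PVB: 1 * 0.46 = 0.46 mm
  Total = 10.0 + 0.46 = 10.46 mm

10.46 mm


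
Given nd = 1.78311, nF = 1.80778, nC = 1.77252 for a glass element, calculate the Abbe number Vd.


Abbe number formula: Vd = (nd - 1) / (nF - nC)
  nd - 1 = 1.78311 - 1 = 0.78311
  nF - nC = 1.80778 - 1.77252 = 0.03526
  Vd = 0.78311 / 0.03526 = 22.21

22.21


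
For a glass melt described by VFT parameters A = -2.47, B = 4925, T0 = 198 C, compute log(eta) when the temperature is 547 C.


VFT equation: log(eta) = A + B / (T - T0)
  T - T0 = 547 - 198 = 349
  B / (T - T0) = 4925 / 349 = 14.112
  log(eta) = -2.47 + 14.112 = 11.642

11.642


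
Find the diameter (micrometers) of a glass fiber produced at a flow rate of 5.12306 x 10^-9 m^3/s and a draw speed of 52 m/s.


Cross-sectional area from continuity:
  A = Q / v = 5.12306 x 10^-9 / 52 = 9.852038 x 10^-11 m^2
Diameter from circular cross-section:
  d = sqrt(4A / pi) * 10^6 (m -> um)
  d = sqrt(4 * 9.852038 x 10^-11 / pi) * 10^6 = 11.2 um

11.2 um


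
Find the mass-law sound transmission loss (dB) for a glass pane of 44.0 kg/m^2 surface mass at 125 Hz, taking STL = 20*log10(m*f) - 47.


Mass law: STL = 20 * log10(m * f) - 47
  m * f = 44.0 * 125 = 5500
  log10(5500) = 3.74036
  STL = 20 * 3.74036 - 47 = 74.8072 - 47 = 27.8 dB

27.8 dB


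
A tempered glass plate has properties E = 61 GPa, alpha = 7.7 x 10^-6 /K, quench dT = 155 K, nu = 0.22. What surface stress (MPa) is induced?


Tempering stress: sigma = E * alpha * dT / (1 - nu)
  E (MPa) = 61 * 1000 = 61000
  Numerator = 61000 * (7.7 x 10^-6) * 155 = 72.8035
  Denominator = 1 - 0.22 = 0.78
  sigma = 72.8035 / 0.78 = 93.3 MPa

93.3 MPa


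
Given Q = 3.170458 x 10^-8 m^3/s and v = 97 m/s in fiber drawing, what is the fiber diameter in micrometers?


Cross-sectional area from continuity:
  A = Q / v = 3.170458 x 10^-8 / 97 = 3.268513 x 10^-10 m^2
Diameter from circular cross-section:
  d = sqrt(4A / pi) * 10^6 (m -> um)
  d = sqrt(4 * 3.268513 x 10^-10 / pi) * 10^6 = 20.4 um

20.4 um


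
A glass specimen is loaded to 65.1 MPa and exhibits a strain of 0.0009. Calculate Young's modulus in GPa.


Young's modulus: E = stress / strain
  E = 65.1 MPa / 0.0009 = 72333.33 MPa
Convert to GPa: 72333.33 / 1000 = 72.33 GPa

72.33 GPa


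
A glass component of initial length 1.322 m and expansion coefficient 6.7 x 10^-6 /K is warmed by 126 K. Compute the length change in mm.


Thermal expansion formula: dL = alpha * L0 * dT
  dL = (6.7 x 10^-6) * 1.322 * 126 = 0.00111603 m
Convert to mm: 0.00111603 * 1000 = 1.116 mm

1.116 mm


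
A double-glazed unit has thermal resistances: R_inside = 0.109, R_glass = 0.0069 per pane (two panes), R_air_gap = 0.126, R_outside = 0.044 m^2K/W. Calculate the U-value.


Total thermal resistance (series):
  R_total = R_in + R_glass + R_air + R_glass + R_out
  R_total = 0.109 + 0.0069 + 0.126 + 0.0069 + 0.044 = 0.2928 m^2K/W
U-value = 1 / R_total = 1 / 0.2928 = 3.415 W/m^2K

3.415 W/m^2K


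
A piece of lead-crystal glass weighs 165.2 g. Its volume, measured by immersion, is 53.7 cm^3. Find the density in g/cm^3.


Use the definition of density:
  rho = mass / volume
  rho = 165.2 / 53.7 = 3.076 g/cm^3

3.076 g/cm^3


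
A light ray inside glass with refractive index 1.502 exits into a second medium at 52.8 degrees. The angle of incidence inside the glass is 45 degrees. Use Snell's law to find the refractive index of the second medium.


Apply Snell's law: n1 * sin(theta1) = n2 * sin(theta2)
  n2 = n1 * sin(theta1) / sin(theta2)
  sin(45) = 0.707107
  sin(52.8) = 0.79653
  n2 = 1.502 * 0.707107 / 0.79653 = 1.3334

1.3334


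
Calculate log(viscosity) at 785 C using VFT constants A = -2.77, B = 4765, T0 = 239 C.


VFT equation: log(eta) = A + B / (T - T0)
  T - T0 = 785 - 239 = 546
  B / (T - T0) = 4765 / 546 = 8.727
  log(eta) = -2.77 + 8.727 = 5.957

5.957


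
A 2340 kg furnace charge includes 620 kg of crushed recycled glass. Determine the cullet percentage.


Cullet ratio = (cullet mass / total batch mass) * 100
  Ratio = 620 / 2340 * 100 = 26.5%

26.5%


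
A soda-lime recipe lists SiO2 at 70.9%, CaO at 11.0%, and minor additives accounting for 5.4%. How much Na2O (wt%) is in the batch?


Pieces sum to 100%:
  Na2O = 100 - (SiO2 + CaO + others)
  Na2O = 100 - (70.9 + 11.0 + 5.4) = 12.7%

12.7%


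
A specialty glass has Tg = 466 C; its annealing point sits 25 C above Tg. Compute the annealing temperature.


The annealing temperature is Tg plus the offset:
  T_anneal = 466 + 25 = 491 C

491 C


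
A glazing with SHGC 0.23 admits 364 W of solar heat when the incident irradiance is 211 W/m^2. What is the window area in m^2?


Rearrange Q = Area * SHGC * Irradiance:
  Area = Q / (SHGC * Irradiance)
  Area = 364 / (0.23 * 211) = 7.5 m^2

7.5 m^2


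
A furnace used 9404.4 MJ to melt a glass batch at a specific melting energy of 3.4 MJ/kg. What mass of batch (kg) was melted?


Rearrange E = m * s for m:
  m = E / s
  m = 9404.4 / 3.4 = 2766.0 kg

2766.0 kg


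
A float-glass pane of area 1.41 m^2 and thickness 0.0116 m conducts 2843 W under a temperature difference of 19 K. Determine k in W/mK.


Fourier's law rearranged: k = Q * t / (A * dT)
  Numerator = 2843 * 0.0116 = 32.9788
  Denominator = 1.41 * 19 = 26.79
  k = 32.9788 / 26.79 = 1.231 W/mK

1.231 W/mK


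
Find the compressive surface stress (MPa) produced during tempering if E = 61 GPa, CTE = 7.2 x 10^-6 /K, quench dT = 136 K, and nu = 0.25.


Tempering stress: sigma = E * alpha * dT / (1 - nu)
  E (MPa) = 61 * 1000 = 61000
  Numerator = 61000 * (7.2 x 10^-6) * 136 = 59.7312
  Denominator = 1 - 0.25 = 0.75
  sigma = 59.7312 / 0.75 = 79.6 MPa

79.6 MPa


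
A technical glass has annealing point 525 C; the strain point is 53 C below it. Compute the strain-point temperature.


Strain point = annealing point - difference:
  T_strain = 525 - 53 = 472 C

472 C


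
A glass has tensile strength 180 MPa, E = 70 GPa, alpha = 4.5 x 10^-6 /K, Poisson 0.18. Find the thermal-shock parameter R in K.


Thermal shock resistance: R = sigma * (1 - nu) / (E * alpha)
  Numerator = 180 * (1 - 0.18) = 147.6
  Denominator = 70 * 1000 * (4.5 x 10^-6) = 0.315
  R = 147.6 / 0.315 = 468.6 K

468.6 K


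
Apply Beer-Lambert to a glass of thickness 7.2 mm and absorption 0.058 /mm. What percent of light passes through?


Beer-Lambert law: T = exp(-alpha * thickness)
  exponent = -0.058 * 7.2 = -0.4176
  T = exp(-0.4176) = 0.6586
  Percentage = 0.6586 * 100 = 65.86%

65.86%


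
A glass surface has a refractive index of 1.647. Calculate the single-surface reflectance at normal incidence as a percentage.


Fresnel reflectance at normal incidence:
  R = ((n - 1)/(n + 1))^2
  (n - 1)/(n + 1) = (1.647 - 1)/(1.647 + 1) = 0.244428
  R = 0.244428^2 = 0.059745
  R(%) = 0.059745 * 100 = 5.974%

5.974%


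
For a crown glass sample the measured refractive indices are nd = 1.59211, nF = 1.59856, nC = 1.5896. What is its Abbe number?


Abbe number formula: Vd = (nd - 1) / (nF - nC)
  nd - 1 = 1.59211 - 1 = 0.59211
  nF - nC = 1.59856 - 1.5896 = 0.00896
  Vd = 0.59211 / 0.00896 = 66.08

66.08


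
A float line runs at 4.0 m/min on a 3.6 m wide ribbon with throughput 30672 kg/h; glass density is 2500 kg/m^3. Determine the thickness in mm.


Ribbon cross-section from mass balance:
  Volume rate = throughput / density = 30672 / 2500 = 12.2688 m^3/h
  thickness = volume rate / (speed * 60 * width), i.e.
  thickness = throughput / (60 * speed * width * density) * 1000
  thickness = 30672 / (60 * 4.0 * 3.6 * 2500) * 1000 = 14.2 mm

14.2 mm


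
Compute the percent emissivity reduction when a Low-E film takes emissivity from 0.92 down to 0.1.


Percentage reduction = (1 - coated/uncoated) * 100
  Ratio = 0.1 / 0.92 = 0.1087
  Reduction = (1 - 0.1087) * 100 = 89.1%

89.1%


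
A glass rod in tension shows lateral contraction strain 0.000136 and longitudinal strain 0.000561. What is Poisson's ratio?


Poisson's ratio: nu = lateral strain / axial strain
  nu = 0.000136 / 0.000561 = 0.2424

0.2424


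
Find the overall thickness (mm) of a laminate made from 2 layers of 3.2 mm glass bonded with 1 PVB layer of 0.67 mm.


Total thickness = glass contribution + PVB contribution
  Glass: 2 * 3.2 = 6.4 mm
  PVB: 1 * 0.67 = 0.67 mm
  Total = 6.4 + 0.67 = 7.07 mm

7.07 mm


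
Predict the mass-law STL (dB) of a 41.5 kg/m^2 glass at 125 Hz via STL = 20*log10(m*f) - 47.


Mass law: STL = 20 * log10(m * f) - 47
  m * f = 41.5 * 125 = 5187.5
  log10(5187.5) = 3.71496
  STL = 20 * 3.71496 - 47 = 74.2992 - 47 = 27.3 dB

27.3 dB


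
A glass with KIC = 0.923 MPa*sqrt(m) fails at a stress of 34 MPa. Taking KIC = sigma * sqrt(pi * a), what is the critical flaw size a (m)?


Rearrange KIC = sigma * sqrt(pi * a):
  sqrt(pi * a) = KIC / sigma
  sqrt(pi * a) = 0.923 / 34 = 0.027147
  a = (KIC / sigma)^2 / pi
  a = 0.027147^2 / pi = 0.0002346 m

0.0002346 m


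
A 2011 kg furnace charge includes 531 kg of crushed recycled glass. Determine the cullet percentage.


Cullet ratio = (cullet mass / total batch mass) * 100
  Ratio = 531 / 2011 * 100 = 26.4%

26.4%


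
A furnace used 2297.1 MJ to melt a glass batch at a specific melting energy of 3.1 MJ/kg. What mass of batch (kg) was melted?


Rearrange E = m * s for m:
  m = E / s
  m = 2297.1 / 3.1 = 741.0 kg

741.0 kg


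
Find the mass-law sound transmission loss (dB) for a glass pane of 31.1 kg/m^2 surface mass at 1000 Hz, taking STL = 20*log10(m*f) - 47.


Mass law: STL = 20 * log10(m * f) - 47
  m * f = 31.1 * 1000 = 31100
  log10(31100) = 4.49276
  STL = 20 * 4.49276 - 47 = 89.8552 - 47 = 42.9 dB

42.9 dB


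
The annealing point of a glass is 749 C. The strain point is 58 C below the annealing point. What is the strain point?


Strain point = annealing point - difference:
  T_strain = 749 - 58 = 691 C

691 C


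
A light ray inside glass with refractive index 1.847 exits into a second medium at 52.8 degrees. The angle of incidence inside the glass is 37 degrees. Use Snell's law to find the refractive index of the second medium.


Apply Snell's law: n1 * sin(theta1) = n2 * sin(theta2)
  n2 = n1 * sin(theta1) / sin(theta2)
  sin(37) = 0.601815
  sin(52.8) = 0.79653
  n2 = 1.847 * 0.601815 / 0.79653 = 1.3955

1.3955


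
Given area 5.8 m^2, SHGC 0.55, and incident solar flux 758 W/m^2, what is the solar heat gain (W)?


Solar heat gain: Q = Area * SHGC * Irradiance
  Q = 5.8 * 0.55 * 758 = 2418 W

2418 W


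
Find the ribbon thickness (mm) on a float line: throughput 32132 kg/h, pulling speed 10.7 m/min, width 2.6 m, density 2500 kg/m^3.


Ribbon cross-section from mass balance:
  Volume rate = throughput / density = 32132 / 2500 = 12.8528 m^3/h
  thickness = volume rate / (speed * 60 * width), i.e.
  thickness = throughput / (60 * speed * width * density) * 1000
  thickness = 32132 / (60 * 10.7 * 2.6 * 2500) * 1000 = 7.7 mm

7.7 mm


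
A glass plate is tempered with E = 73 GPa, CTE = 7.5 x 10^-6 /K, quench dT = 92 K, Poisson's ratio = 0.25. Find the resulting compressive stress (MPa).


Tempering stress: sigma = E * alpha * dT / (1 - nu)
  E (MPa) = 73 * 1000 = 73000
  Numerator = 73000 * (7.5 x 10^-6) * 92 = 50.37
  Denominator = 1 - 0.25 = 0.75
  sigma = 50.37 / 0.75 = 67.2 MPa

67.2 MPa


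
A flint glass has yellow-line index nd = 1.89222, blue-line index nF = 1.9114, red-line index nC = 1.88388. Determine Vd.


Abbe number formula: Vd = (nd - 1) / (nF - nC)
  nd - 1 = 1.89222 - 1 = 0.89222
  nF - nC = 1.9114 - 1.88388 = 0.02752
  Vd = 0.89222 / 0.02752 = 32.42

32.42


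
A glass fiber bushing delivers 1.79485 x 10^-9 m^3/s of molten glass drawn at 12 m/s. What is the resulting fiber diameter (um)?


Cross-sectional area from continuity:
  A = Q / v = 1.79485 x 10^-9 / 12 = 1.495708 x 10^-10 m^2
Diameter from circular cross-section:
  d = sqrt(4A / pi) * 10^6 (m -> um)
  d = sqrt(4 * 1.495708 x 10^-10 / pi) * 10^6 = 13.8 um

13.8 um


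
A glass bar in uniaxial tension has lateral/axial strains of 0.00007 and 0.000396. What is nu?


Poisson's ratio: nu = lateral strain / axial strain
  nu = 0.00007 / 0.000396 = 0.1768

0.1768


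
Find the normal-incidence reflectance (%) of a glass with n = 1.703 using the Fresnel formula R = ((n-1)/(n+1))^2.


Fresnel reflectance at normal incidence:
  R = ((n - 1)/(n + 1))^2
  (n - 1)/(n + 1) = (1.703 - 1)/(1.703 + 1) = 0.260081
  R = 0.260081^2 = 0.0676421
  R(%) = 0.0676421 * 100 = 6.764%

6.764%


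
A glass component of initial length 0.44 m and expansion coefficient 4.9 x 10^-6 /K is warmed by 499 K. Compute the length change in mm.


Thermal expansion formula: dL = alpha * L0 * dT
  dL = (4.9 x 10^-6) * 0.44 * 499 = 0.00107584 m
Convert to mm: 0.00107584 * 1000 = 1.0758 mm

1.0758 mm


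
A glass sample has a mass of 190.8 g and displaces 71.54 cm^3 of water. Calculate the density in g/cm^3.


Use the definition of density:
  rho = mass / volume
  rho = 190.8 / 71.54 = 2.667 g/cm^3

2.667 g/cm^3


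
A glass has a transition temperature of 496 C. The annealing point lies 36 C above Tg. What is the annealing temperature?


The annealing temperature is Tg plus the offset:
  T_anneal = 496 + 36 = 532 C

532 C


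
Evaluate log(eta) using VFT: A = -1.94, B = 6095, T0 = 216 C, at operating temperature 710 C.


VFT equation: log(eta) = A + B / (T - T0)
  T - T0 = 710 - 216 = 494
  B / (T - T0) = 6095 / 494 = 12.338
  log(eta) = -1.94 + 12.338 = 10.398

10.398


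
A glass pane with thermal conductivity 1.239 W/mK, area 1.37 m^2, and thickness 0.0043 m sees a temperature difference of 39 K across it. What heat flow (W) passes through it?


Fourier's law: Q = k * A * dT / t
  Q = 1.239 * 1.37 * 39 / 0.0043
  Q = 66.19977 / 0.0043 = 15395.3 W

15395.3 W


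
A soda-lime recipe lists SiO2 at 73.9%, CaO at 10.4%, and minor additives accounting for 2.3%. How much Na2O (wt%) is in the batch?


Pieces sum to 100%:
  Na2O = 100 - (SiO2 + CaO + others)
  Na2O = 100 - (73.9 + 10.4 + 2.3) = 13.4%

13.4%


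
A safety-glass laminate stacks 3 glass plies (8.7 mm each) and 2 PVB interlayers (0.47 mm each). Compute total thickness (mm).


Total thickness = glass contribution + PVB contribution
  Glass: 3 * 8.7 = 26.1 mm
  PVB: 2 * 0.47 = 0.94 mm
  Total = 26.1 + 0.94 = 27.04 mm

27.04 mm


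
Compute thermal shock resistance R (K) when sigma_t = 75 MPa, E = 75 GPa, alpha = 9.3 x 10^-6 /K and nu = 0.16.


Thermal shock resistance: R = sigma * (1 - nu) / (E * alpha)
  Numerator = 75 * (1 - 0.16) = 63.0
  Denominator = 75 * 1000 * (9.3 x 10^-6) = 0.6975
  R = 63.0 / 0.6975 = 90.3 K

90.3 K


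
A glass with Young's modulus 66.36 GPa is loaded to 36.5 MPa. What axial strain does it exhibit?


Rearrange E = sigma / epsilon:
  epsilon = sigma / E
  E (MPa) = 66.36 * 1000 = 66360
  epsilon = 36.5 / 66360 = 0.00055

0.00055


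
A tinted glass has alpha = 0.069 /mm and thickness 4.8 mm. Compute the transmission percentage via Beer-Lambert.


Beer-Lambert law: T = exp(-alpha * thickness)
  exponent = -0.069 * 4.8 = -0.3312
  T = exp(-0.3312) = 0.7181
  Percentage = 0.7181 * 100 = 71.81%

71.81%


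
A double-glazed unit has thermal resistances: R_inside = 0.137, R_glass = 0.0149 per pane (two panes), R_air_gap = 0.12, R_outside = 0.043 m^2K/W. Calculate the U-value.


Total thermal resistance (series):
  R_total = R_in + R_glass + R_air + R_glass + R_out
  R_total = 0.137 + 0.0149 + 0.12 + 0.0149 + 0.043 = 0.3298 m^2K/W
U-value = 1 / R_total = 1 / 0.3298 = 3.032 W/m^2K

3.032 W/m^2K


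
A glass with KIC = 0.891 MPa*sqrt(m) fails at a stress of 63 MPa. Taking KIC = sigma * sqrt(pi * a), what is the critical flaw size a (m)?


Rearrange KIC = sigma * sqrt(pi * a):
  sqrt(pi * a) = KIC / sigma
  sqrt(pi * a) = 0.891 / 63 = 0.014143
  a = (KIC / sigma)^2 / pi
  a = 0.014143^2 / pi = 0.0000637 m

0.0000637 m


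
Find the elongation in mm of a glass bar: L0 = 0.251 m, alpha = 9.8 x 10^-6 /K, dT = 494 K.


Thermal expansion formula: dL = alpha * L0 * dT
  dL = (9.8 x 10^-6) * 0.251 * 494 = 0.00121514 m
Convert to mm: 0.00121514 * 1000 = 1.2151 mm

1.2151 mm


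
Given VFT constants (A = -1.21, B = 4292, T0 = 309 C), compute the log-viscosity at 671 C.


VFT equation: log(eta) = A + B / (T - T0)
  T - T0 = 671 - 309 = 362
  B / (T - T0) = 4292 / 362 = 11.856
  log(eta) = -1.21 + 11.856 = 10.646

10.646


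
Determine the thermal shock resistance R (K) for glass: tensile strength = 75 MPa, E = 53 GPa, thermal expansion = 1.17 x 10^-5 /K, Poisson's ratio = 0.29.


Thermal shock resistance: R = sigma * (1 - nu) / (E * alpha)
  Numerator = 75 * (1 - 0.29) = 53.25
  Denominator = 53 * 1000 * (1.17 x 10^-5) = 0.6201
  R = 53.25 / 0.6201 = 85.9 K

85.9 K


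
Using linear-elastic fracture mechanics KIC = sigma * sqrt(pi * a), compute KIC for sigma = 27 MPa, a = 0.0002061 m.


Fracture toughness: KIC = sigma * sqrt(pi * a)
  pi * a = pi * 0.0002061 = 0.000647482
  sqrt(pi * a) = 0.025446
  KIC = 27 * 0.025446 = 0.687 MPa*sqrt(m)

0.687 MPa*sqrt(m)


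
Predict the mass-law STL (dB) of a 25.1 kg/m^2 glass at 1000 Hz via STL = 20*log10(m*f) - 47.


Mass law: STL = 20 * log10(m * f) - 47
  m * f = 25.1 * 1000 = 25100
  log10(25100) = 4.39967
  STL = 20 * 4.39967 - 47 = 87.9934 - 47 = 41.0 dB

41.0 dB


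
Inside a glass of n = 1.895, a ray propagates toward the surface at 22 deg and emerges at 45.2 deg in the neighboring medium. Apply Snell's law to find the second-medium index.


Apply Snell's law: n1 * sin(theta1) = n2 * sin(theta2)
  n2 = n1 * sin(theta1) / sin(theta2)
  sin(22) = 0.374607
  sin(45.2) = 0.709571
  n2 = 1.895 * 0.374607 / 0.709571 = 1.0004

1.0004


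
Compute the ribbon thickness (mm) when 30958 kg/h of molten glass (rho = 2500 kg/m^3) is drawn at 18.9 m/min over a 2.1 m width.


Ribbon cross-section from mass balance:
  Volume rate = throughput / density = 30958 / 2500 = 12.3832 m^3/h
  thickness = volume rate / (speed * 60 * width), i.e.
  thickness = throughput / (60 * speed * width * density) * 1000
  thickness = 30958 / (60 * 18.9 * 2.1 * 2500) * 1000 = 5.2 mm

5.2 mm


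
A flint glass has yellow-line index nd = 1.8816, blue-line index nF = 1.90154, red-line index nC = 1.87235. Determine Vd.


Abbe number formula: Vd = (nd - 1) / (nF - nC)
  nd - 1 = 1.8816 - 1 = 0.8816
  nF - nC = 1.90154 - 1.87235 = 0.02919
  Vd = 0.8816 / 0.02919 = 30.2

30.2


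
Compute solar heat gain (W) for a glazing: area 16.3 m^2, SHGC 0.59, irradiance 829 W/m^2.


Solar heat gain: Q = Area * SHGC * Irradiance
  Q = 16.3 * 0.59 * 829 = 7972.5 W

7972.5 W


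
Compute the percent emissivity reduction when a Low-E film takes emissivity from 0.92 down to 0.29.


Percentage reduction = (1 - coated/uncoated) * 100
  Ratio = 0.29 / 0.92 = 0.3152
  Reduction = (1 - 0.3152) * 100 = 68.5%

68.5%


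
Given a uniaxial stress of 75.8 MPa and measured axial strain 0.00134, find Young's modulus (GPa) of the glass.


Young's modulus: E = stress / strain
  E = 75.8 MPa / 0.00134 = 56567.16 MPa
Convert to GPa: 56567.16 / 1000 = 56.57 GPa

56.57 GPa


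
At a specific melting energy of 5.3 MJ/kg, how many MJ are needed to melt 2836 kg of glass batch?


Total energy = mass * specific energy
  E = 2836 * 5.3 = 15030.8 MJ

15030.8 MJ


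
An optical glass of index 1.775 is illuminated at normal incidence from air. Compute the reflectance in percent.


Fresnel reflectance at normal incidence:
  R = ((n - 1)/(n + 1))^2
  (n - 1)/(n + 1) = (1.775 - 1)/(1.775 + 1) = 0.279279
  R = 0.279279^2 = 0.0779968
  R(%) = 0.0779968 * 100 = 7.8%

7.8%


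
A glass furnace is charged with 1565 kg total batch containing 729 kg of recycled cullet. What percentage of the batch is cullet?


Cullet ratio = (cullet mass / total batch mass) * 100
  Ratio = 729 / 1565 * 100 = 46.58%

46.58%


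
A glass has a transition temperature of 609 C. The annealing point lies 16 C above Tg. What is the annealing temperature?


The annealing temperature is Tg plus the offset:
  T_anneal = 609 + 16 = 625 C

625 C


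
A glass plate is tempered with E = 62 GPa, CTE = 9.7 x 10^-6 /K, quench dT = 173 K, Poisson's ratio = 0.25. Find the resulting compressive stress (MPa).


Tempering stress: sigma = E * alpha * dT / (1 - nu)
  E (MPa) = 62 * 1000 = 62000
  Numerator = 62000 * (9.7 x 10^-6) * 173 = 104.0422
  Denominator = 1 - 0.25 = 0.75
  sigma = 104.0422 / 0.75 = 138.7 MPa

138.7 MPa


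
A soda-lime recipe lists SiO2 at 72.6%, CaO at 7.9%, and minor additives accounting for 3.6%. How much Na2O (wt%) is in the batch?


Pieces sum to 100%:
  Na2O = 100 - (SiO2 + CaO + others)
  Na2O = 100 - (72.6 + 7.9 + 3.6) = 15.9%

15.9%


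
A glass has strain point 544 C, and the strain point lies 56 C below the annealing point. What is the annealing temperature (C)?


T_anneal = T_strain + gap:
  T_anneal = 544 + 56 = 600 C

600 C


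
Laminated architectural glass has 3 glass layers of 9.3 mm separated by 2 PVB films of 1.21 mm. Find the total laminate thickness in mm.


Total thickness = glass contribution + PVB contribution
  Glass: 3 * 9.3 = 27.9 mm
  PVB: 2 * 1.21 = 2.42 mm
  Total = 27.9 + 2.42 = 30.32 mm

30.32 mm


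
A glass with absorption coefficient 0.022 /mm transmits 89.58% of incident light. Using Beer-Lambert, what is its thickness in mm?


Rearrange T = exp(-alpha * thickness):
  thickness = -ln(T) / alpha
  T = 89.58/100 = 0.8958
  ln(T) = -0.11004
  -ln(T) = 0.11004
  thickness = 0.11004 / 0.022 = 5.0 mm

5.0 mm


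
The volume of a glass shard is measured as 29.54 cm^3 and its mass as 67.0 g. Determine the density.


Use the definition of density:
  rho = mass / volume
  rho = 67.0 / 29.54 = 2.268 g/cm^3

2.268 g/cm^3


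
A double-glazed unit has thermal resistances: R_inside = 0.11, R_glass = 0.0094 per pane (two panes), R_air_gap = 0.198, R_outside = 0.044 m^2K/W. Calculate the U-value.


Total thermal resistance (series):
  R_total = R_in + R_glass + R_air + R_glass + R_out
  R_total = 0.11 + 0.0094 + 0.198 + 0.0094 + 0.044 = 0.3708 m^2K/W
U-value = 1 / R_total = 1 / 0.3708 = 2.697 W/m^2K

2.697 W/m^2K


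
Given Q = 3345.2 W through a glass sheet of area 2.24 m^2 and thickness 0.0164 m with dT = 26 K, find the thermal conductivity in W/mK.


Fourier's law rearranged: k = Q * t / (A * dT)
  Numerator = 3345.2 * 0.0164 = 54.86128
  Denominator = 2.24 * 26 = 58.24
  k = 54.86128 / 58.24 = 0.942 W/mK

0.942 W/mK


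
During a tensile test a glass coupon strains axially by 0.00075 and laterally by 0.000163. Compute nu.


Poisson's ratio: nu = lateral strain / axial strain
  nu = 0.000163 / 0.00075 = 0.2173

0.2173


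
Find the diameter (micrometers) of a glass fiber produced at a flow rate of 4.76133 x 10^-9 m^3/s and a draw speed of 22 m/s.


Cross-sectional area from continuity:
  A = Q / v = 4.76133 x 10^-9 / 22 = 2.164241 x 10^-10 m^2
Diameter from circular cross-section:
  d = sqrt(4A / pi) * 10^6 (m -> um)
  d = sqrt(4 * 2.164241 x 10^-10 / pi) * 10^6 = 16.6 um

16.6 um


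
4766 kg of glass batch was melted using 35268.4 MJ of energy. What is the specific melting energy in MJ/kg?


Rearrange E = m * s for s:
  s = E / m
  s = 35268.4 / 4766 = 7.4 MJ/kg

7.4 MJ/kg


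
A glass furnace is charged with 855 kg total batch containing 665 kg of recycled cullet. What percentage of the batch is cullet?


Cullet ratio = (cullet mass / total batch mass) * 100
  Ratio = 665 / 855 * 100 = 77.78%

77.78%


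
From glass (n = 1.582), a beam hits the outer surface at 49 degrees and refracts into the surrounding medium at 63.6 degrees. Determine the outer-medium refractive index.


Apply Snell's law: n1 * sin(theta1) = n2 * sin(theta2)
  n2 = n1 * sin(theta1) / sin(theta2)
  sin(49) = 0.75471
  sin(63.6) = 0.895712
  n2 = 1.582 * 0.75471 / 0.895712 = 1.333

1.333


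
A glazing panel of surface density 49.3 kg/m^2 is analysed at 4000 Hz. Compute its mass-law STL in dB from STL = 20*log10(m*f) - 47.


Mass law: STL = 20 * log10(m * f) - 47
  m * f = 49.3 * 4000 = 197200
  log10(197200) = 5.29491
  STL = 20 * 5.29491 - 47 = 105.8982 - 47 = 58.9 dB

58.9 dB


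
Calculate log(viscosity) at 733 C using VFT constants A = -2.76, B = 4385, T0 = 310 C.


VFT equation: log(eta) = A + B / (T - T0)
  T - T0 = 733 - 310 = 423
  B / (T - T0) = 4385 / 423 = 10.366
  log(eta) = -2.76 + 10.366 = 7.606

7.606


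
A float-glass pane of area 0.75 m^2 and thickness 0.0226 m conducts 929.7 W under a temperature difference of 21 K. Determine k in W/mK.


Fourier's law rearranged: k = Q * t / (A * dT)
  Numerator = 929.7 * 0.0226 = 21.01122
  Denominator = 0.75 * 21 = 15.75
  k = 21.01122 / 15.75 = 1.334 W/mK

1.334 W/mK


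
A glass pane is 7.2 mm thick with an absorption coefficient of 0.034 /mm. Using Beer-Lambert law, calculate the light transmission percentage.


Beer-Lambert law: T = exp(-alpha * thickness)
  exponent = -0.034 * 7.2 = -0.2448
  T = exp(-0.2448) = 0.7829
  Percentage = 0.7829 * 100 = 78.29%

78.29%


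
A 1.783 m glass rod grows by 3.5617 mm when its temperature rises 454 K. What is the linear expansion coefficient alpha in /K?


Rearrange dL = alpha * L0 * dT for alpha:
  alpha = dL / (L0 * dT)
  alpha = (3.5617 / 1000) / (1.783 * 454) = 0.0000044 /K = 4.4 x 10^-6 /K

4.4 x 10^-6 /K


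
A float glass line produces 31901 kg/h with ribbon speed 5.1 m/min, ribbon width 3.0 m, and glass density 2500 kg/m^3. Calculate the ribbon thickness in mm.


Ribbon cross-section from mass balance:
  Volume rate = throughput / density = 31901 / 2500 = 12.7604 m^3/h
  thickness = volume rate / (speed * 60 * width), i.e.
  thickness = throughput / (60 * speed * width * density) * 1000
  thickness = 31901 / (60 * 5.1 * 3.0 * 2500) * 1000 = 13.9 mm

13.9 mm


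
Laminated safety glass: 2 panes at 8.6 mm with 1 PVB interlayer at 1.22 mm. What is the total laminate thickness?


Total thickness = glass contribution + PVB contribution
  Glass: 2 * 8.6 = 17.2 mm
  PVB: 1 * 1.22 = 1.22 mm
  Total = 17.2 + 1.22 = 18.42 mm

18.42 mm


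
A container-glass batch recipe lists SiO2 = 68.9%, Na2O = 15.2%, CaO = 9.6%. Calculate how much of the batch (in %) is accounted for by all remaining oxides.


Sum the three major oxides:
  SiO2 + Na2O + CaO = 68.9 + 15.2 + 9.6 = 93.7%
Subtract from 100%:
  Others = 100 - 93.7 = 6.3%

6.3%


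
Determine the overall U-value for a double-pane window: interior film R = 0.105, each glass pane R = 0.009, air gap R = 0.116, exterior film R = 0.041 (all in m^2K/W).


Total thermal resistance (series):
  R_total = R_in + R_glass + R_air + R_glass + R_out
  R_total = 0.105 + 0.009 + 0.116 + 0.009 + 0.041 = 0.28 m^2K/W
U-value = 1 / R_total = 1 / 0.28 = 3.571 W/m^2K

3.571 W/m^2K


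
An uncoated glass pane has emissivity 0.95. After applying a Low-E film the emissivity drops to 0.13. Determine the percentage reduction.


Percentage reduction = (1 - coated/uncoated) * 100
  Ratio = 0.13 / 0.95 = 0.1368
  Reduction = (1 - 0.1368) * 100 = 86.3%

86.3%


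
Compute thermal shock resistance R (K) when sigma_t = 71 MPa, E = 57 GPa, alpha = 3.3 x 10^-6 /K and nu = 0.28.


Thermal shock resistance: R = sigma * (1 - nu) / (E * alpha)
  Numerator = 71 * (1 - 0.28) = 51.12
  Denominator = 57 * 1000 * (3.3 x 10^-6) = 0.1881
  R = 51.12 / 0.1881 = 271.8 K

271.8 K


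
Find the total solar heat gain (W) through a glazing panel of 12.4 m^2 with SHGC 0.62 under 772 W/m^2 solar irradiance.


Solar heat gain: Q = Area * SHGC * Irradiance
  Q = 12.4 * 0.62 * 772 = 5935.1 W

5935.1 W


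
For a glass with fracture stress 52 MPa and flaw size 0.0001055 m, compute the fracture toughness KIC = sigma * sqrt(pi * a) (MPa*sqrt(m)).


Fracture toughness: KIC = sigma * sqrt(pi * a)
  pi * a = pi * 0.0001055 = 0.000331438
  sqrt(pi * a) = 0.018205
  KIC = 52 * 0.018205 = 0.947 MPa*sqrt(m)

0.947 MPa*sqrt(m)


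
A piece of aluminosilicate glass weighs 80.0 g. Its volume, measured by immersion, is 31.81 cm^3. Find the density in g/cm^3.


Use the definition of density:
  rho = mass / volume
  rho = 80.0 / 31.81 = 2.515 g/cm^3

2.515 g/cm^3


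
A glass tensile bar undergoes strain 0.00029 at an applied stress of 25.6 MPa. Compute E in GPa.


Young's modulus: E = stress / strain
  E = 25.6 MPa / 0.00029 = 88275.86 MPa
Convert to GPa: 88275.86 / 1000 = 88.28 GPa

88.28 GPa


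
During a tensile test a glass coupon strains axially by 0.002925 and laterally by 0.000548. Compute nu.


Poisson's ratio: nu = lateral strain / axial strain
  nu = 0.000548 / 0.002925 = 0.1874

0.1874


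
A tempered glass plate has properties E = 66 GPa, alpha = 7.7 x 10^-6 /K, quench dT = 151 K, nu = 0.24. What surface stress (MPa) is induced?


Tempering stress: sigma = E * alpha * dT / (1 - nu)
  E (MPa) = 66 * 1000 = 66000
  Numerator = 66000 * (7.7 x 10^-6) * 151 = 76.7382
  Denominator = 1 - 0.24 = 0.76
  sigma = 76.7382 / 0.76 = 101.0 MPa

101.0 MPa


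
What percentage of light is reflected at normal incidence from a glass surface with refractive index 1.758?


Fresnel reflectance at normal incidence:
  R = ((n - 1)/(n + 1))^2
  (n - 1)/(n + 1) = (1.758 - 1)/(1.758 + 1) = 0.274837
  R = 0.274837^2 = 0.0755354
  R(%) = 0.0755354 * 100 = 7.554%

7.554%


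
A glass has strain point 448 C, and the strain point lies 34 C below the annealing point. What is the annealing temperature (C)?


T_anneal = T_strain + gap:
  T_anneal = 448 + 34 = 482 C

482 C


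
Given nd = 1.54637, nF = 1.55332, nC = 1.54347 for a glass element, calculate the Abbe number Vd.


Abbe number formula: Vd = (nd - 1) / (nF - nC)
  nd - 1 = 1.54637 - 1 = 0.54637
  nF - nC = 1.55332 - 1.54347 = 0.00985
  Vd = 0.54637 / 0.00985 = 55.47

55.47


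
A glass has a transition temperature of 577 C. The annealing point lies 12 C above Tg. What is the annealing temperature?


The annealing temperature is Tg plus the offset:
  T_anneal = 577 + 12 = 589 C

589 C


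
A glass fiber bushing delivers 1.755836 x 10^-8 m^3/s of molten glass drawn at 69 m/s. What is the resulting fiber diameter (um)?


Cross-sectional area from continuity:
  A = Q / v = 1.755836 x 10^-8 / 69 = 2.54469 x 10^-10 m^2
Diameter from circular cross-section:
  d = sqrt(4A / pi) * 10^6 (m -> um)
  d = sqrt(4 * 2.54469 x 10^-10 / pi) * 10^6 = 18.0 um

18.0 um


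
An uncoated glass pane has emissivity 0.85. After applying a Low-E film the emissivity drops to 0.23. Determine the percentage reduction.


Percentage reduction = (1 - coated/uncoated) * 100
  Ratio = 0.23 / 0.85 = 0.2706
  Reduction = (1 - 0.2706) * 100 = 72.9%

72.9%


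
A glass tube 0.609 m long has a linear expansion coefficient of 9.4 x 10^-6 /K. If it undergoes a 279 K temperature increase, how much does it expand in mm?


Thermal expansion formula: dL = alpha * L0 * dT
  dL = (9.4 x 10^-6) * 0.609 * 279 = 0.00159716 m
Convert to mm: 0.00159716 * 1000 = 1.5972 mm

1.5972 mm


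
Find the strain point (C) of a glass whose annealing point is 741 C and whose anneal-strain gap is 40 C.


Strain point = annealing point - difference:
  T_strain = 741 - 40 = 701 C

701 C


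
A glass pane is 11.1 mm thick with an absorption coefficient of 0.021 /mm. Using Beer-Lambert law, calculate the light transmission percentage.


Beer-Lambert law: T = exp(-alpha * thickness)
  exponent = -0.021 * 11.1 = -0.2331
  T = exp(-0.2331) = 0.7921
  Percentage = 0.7921 * 100 = 79.21%

79.21%


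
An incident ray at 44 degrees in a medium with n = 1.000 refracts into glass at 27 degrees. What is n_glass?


Apply Snell's law: n1 * sin(theta1) = n2 * sin(theta2)
  n2 = n1 * sin(theta1) / sin(theta2)
  sin(44) = 0.694658
  sin(27) = 0.45399
  n2 = 1.000 * 0.694658 / 0.45399 = 1.5301

1.5301


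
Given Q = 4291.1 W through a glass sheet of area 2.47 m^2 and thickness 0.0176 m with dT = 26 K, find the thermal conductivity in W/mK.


Fourier's law rearranged: k = Q * t / (A * dT)
  Numerator = 4291.1 * 0.0176 = 75.52336
  Denominator = 2.47 * 26 = 64.22
  k = 75.52336 / 64.22 = 1.176 W/mK

1.176 W/mK


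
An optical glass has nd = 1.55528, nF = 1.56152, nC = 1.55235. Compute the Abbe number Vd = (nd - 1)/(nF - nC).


Abbe number formula: Vd = (nd - 1) / (nF - nC)
  nd - 1 = 1.55528 - 1 = 0.55528
  nF - nC = 1.56152 - 1.55235 = 0.00917
  Vd = 0.55528 / 0.00917 = 60.55

60.55


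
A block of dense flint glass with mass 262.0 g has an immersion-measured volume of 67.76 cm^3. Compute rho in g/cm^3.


Use the definition of density:
  rho = mass / volume
  rho = 262.0 / 67.76 = 3.867 g/cm^3

3.867 g/cm^3


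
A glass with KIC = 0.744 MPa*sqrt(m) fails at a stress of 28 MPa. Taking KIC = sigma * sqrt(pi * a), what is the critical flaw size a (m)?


Rearrange KIC = sigma * sqrt(pi * a):
  sqrt(pi * a) = KIC / sigma
  sqrt(pi * a) = 0.744 / 28 = 0.026571
  a = (KIC / sigma)^2 / pi
  a = 0.026571^2 / pi = 0.0002247 m

0.0002247 m


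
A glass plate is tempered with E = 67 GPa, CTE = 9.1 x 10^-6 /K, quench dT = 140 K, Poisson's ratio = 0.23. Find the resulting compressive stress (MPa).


Tempering stress: sigma = E * alpha * dT / (1 - nu)
  E (MPa) = 67 * 1000 = 67000
  Numerator = 67000 * (9.1 x 10^-6) * 140 = 85.358
  Denominator = 1 - 0.23 = 0.77
  sigma = 85.358 / 0.77 = 110.9 MPa

110.9 MPa


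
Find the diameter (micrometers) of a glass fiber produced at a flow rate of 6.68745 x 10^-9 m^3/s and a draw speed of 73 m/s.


Cross-sectional area from continuity:
  A = Q / v = 6.68745 x 10^-9 / 73 = 9.16089 x 10^-11 m^2
Diameter from circular cross-section:
  d = sqrt(4A / pi) * 10^6 (m -> um)
  d = sqrt(4 * 9.16089 x 10^-11 / pi) * 10^6 = 10.8 um

10.8 um


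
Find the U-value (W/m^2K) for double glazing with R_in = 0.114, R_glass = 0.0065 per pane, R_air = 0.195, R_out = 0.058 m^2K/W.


Total thermal resistance (series):
  R_total = R_in + R_glass + R_air + R_glass + R_out
  R_total = 0.114 + 0.0065 + 0.195 + 0.0065 + 0.058 = 0.38 m^2K/W
U-value = 1 / R_total = 1 / 0.38 = 2.632 W/m^2K

2.632 W/m^2K


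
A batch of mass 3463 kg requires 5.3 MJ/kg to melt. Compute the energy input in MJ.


Total energy = mass * specific energy
  E = 3463 * 5.3 = 18353.9 MJ

18353.9 MJ


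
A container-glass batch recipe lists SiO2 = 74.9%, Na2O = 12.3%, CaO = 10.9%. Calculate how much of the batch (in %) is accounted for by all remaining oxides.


Sum the three major oxides:
  SiO2 + Na2O + CaO = 74.9 + 12.3 + 10.9 = 98.1%
Subtract from 100%:
  Others = 100 - 98.1 = 1.9%

1.9%


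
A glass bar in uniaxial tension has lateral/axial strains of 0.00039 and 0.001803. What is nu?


Poisson's ratio: nu = lateral strain / axial strain
  nu = 0.00039 / 0.001803 = 0.2163

0.2163


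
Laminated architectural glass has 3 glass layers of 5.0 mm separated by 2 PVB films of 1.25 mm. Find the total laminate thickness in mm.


Total thickness = glass contribution + PVB contribution
  Glass: 3 * 5.0 = 15.0 mm
  PVB: 2 * 1.25 = 2.5 mm
  Total = 15.0 + 2.5 = 17.5 mm

17.5 mm


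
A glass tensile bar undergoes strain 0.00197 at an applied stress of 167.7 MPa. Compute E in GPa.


Young's modulus: E = stress / strain
  E = 167.7 MPa / 0.00197 = 85126.9 MPa
Convert to GPa: 85126.9 / 1000 = 85.13 GPa

85.13 GPa


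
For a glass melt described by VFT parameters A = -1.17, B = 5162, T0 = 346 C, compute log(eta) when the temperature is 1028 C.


VFT equation: log(eta) = A + B / (T - T0)
  T - T0 = 1028 - 346 = 682
  B / (T - T0) = 5162 / 682 = 7.569
  log(eta) = -1.17 + 7.569 = 6.399

6.399


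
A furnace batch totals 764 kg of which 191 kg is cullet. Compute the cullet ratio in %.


Cullet ratio = (cullet mass / total batch mass) * 100
  Ratio = 191 / 764 * 100 = 25.0%

25.0%


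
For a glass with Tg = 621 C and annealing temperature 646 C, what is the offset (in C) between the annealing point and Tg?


Offset = T_anneal - Tg:
  offset = 646 - 621 = 25 C

25 C


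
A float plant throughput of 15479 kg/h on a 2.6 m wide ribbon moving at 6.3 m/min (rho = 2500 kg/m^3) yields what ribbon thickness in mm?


Ribbon cross-section from mass balance:
  Volume rate = throughput / density = 15479 / 2500 = 6.1916 m^3/h
  thickness = volume rate / (speed * 60 * width), i.e.
  thickness = throughput / (60 * speed * width * density) * 1000
  thickness = 15479 / (60 * 6.3 * 2.6 * 2500) * 1000 = 6.3 mm

6.3 mm


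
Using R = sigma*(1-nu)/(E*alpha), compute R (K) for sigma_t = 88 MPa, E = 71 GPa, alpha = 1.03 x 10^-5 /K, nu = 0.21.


Thermal shock resistance: R = sigma * (1 - nu) / (E * alpha)
  Numerator = 88 * (1 - 0.21) = 69.52
  Denominator = 71 * 1000 * (1.03 x 10^-5) = 0.7313
  R = 69.52 / 0.7313 = 95.1 K

95.1 K


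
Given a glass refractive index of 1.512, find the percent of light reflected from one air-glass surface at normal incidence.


Fresnel reflectance at normal incidence:
  R = ((n - 1)/(n + 1))^2
  (n - 1)/(n + 1) = (1.512 - 1)/(1.512 + 1) = 0.203822
  R = 0.203822^2 = 0.0415434
  R(%) = 0.0415434 * 100 = 4.154%

4.154%


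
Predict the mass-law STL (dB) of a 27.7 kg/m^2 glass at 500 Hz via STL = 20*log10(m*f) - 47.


Mass law: STL = 20 * log10(m * f) - 47
  m * f = 27.7 * 500 = 13850
  log10(13850) = 4.14145
  STL = 20 * 4.14145 - 47 = 82.829 - 47 = 35.8 dB

35.8 dB
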